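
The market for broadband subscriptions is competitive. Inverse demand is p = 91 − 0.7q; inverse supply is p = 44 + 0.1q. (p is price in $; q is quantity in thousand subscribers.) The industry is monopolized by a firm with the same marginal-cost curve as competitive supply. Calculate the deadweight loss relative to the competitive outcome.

$300.67 thousand

Competitive equilibrium: 91 − 0.7q = 44 + 0.1q → q* = 58.75, p* = 49.875.
Marginal revenue: MR = 91 − 1.4q. Set MR = MC: 91 − 1.4q = 44 + 0.1q → q_m = 31.3333.
Price p_m = 91 − 0.7·31.3333 = 69.0667; MC(q_m) = 44 + 0.1·31.3333 = 47.1333.
Competitive q* = 58.75, so Δq = 27.4167; wedge = 69.0667 − 47.1333 = 21.9334.
The triangle = ½ × 27.4167 × 21.9334 = $300.67 thousand.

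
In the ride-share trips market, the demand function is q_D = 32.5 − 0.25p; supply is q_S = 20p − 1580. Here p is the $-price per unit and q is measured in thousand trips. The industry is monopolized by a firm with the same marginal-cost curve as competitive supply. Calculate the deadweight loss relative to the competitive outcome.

In inverse form: demand p = 130 − 4q, supply p = 79 + 0.05q.
Competitive equilibrium: 130 − 4q = 79 + 0.05q → q* = 12.5926, p* = 79.6296.
Marginal revenue: MR = 130 − 8q. Set MR = MC: 130 − 8q = 79 + 0.05q → q_m = 6.3354.
Price p_m = 130 − 4·6.3354 = 104.6584; MC(q_m) = 79 + 0.05·6.3354 = 79.3168.
Competitive q* = 12.5926, so Δq = 6.2572; wedge = 104.6584 − 79.3168 = 25.3416.
Welfare loss = ½ × 6.2572 × 25.3416 = $79.28 thousand.

$79.28 thousand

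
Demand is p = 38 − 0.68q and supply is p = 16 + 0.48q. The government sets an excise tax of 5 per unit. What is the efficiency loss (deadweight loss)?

10.78

Competitive equilibrium: 38 − 0.68q = 16 + 0.48q → q* = 18.9655, p* = 25.1034.
With the tax, the buyer price exceeds the seller price by 5: (38 − 0.68q) − (16 + 0.48q) = 5 → q' = 14.6552.
Δq = 18.9655 − 14.6552 = 4.3103; the wedge equals the tax, 5.
The triangle = ½ × 4.3103 × 5 = 10.78.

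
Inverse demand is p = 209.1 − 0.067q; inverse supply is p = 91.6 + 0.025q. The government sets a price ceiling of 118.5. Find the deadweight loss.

1861.66

Competitive equilibrium: 209.1 − 0.067q = 91.6 + 0.025q → q* = 1277.1739, p* = 123.5293.
At the ceiling p = 118.5, quantity supplied = (118.5 − 91.6)/0.025 = 1076.
Willingness to pay at q' = 1076: 209.1 − 0.067·1076 = 137.008.
Δq = 1277.1739 − 1076 = 201.1739; wedge = 137.008 − 118.5 = 18.508.
Welfare loss = ½ × 201.1739 × 18.508 = 1861.66.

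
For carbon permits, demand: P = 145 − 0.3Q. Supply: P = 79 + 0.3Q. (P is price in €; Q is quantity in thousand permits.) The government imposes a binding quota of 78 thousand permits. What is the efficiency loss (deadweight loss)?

Competitive equilibrium: 145 − 0.3Q = 79 + 0.3Q → Q* = 110, P* = 112.
At Q = 78: demand price = 145 − 0.3·78 = 121.6; supply price = 79 + 0.3·78 = 102.4.
ΔQ = 110 − 78 = 32; wedge = 121.6 − 102.4 = 19.2.
DWL = ½ × 32 × 19.2 = €307.20 thousand.

€307.20 thousand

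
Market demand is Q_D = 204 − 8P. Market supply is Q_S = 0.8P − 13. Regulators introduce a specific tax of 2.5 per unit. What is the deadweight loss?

2.27

In inverse form: demand P = 25.5 − 0.125Q, supply P = 16.25 + 1.25Q.
Competitive equilibrium: 25.5 − 0.125Q = 16.25 + 1.25Q → Q* = 6.7273, P* = 24.6591.
With the tax, the buyer price exceeds the seller price by 2.5: (25.5 − 0.125Q) − (16.25 + 1.25Q) = 2.5 → Q' = 4.9091.
ΔQ = 6.7273 − 4.9091 = 1.8182; the wedge equals the tax, 2.5.
Deadweight loss = ½ × 1.8182 × 2.5 = 2.27.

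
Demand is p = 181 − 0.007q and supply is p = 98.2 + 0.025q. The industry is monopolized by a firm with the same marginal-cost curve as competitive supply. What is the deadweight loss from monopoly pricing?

Competitive equilibrium: 181 − 0.007q = 98.2 + 0.025q → q* = 2587.5, p* = 162.8875.
Marginal revenue: MR = 181 − 0.014q. Set MR = MC: 181 − 0.014q = 98.2 + 0.025q → q_m = 2123.07692.
Price p_m = 181 − 0.007·2123.07692 = 166.13846; MC(q_m) = 98.2 + 0.025·2123.07692 = 151.27692.
Competitive q* = 2587.5, so Δq = 464.42308; wedge = 166.13846 − 151.27692 = 14.86154.
The triangle = ½ × 464.42308 × 14.86154 = 3451.02.

3451.02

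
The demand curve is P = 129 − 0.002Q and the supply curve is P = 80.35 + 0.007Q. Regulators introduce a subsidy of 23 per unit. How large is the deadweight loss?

29388.89

Competitive equilibrium: 129 − 0.002Q = 80.35 + 0.007Q → Q* = 5405.5556, P* = 118.1889.
The subsidy lowers effective supply by 23: P = 57.35 + 0.007Q.
New quantity: 129 − 0.002Q = 57.35 + 0.007Q → Q' = 7961.1111.
Overproduction ΔQ = 7961.1111 − 5405.5556 = 2555.5555; wedge = subsidy = 23.
Welfare loss = ½ × 2555.5555 × 23 = 29388.89.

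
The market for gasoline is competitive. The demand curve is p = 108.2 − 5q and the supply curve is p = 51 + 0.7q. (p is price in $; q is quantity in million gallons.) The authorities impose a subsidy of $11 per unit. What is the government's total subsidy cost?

Competitive equilibrium: 108.2 − 5q = 51 + 0.7q → q* = 10.0351, p* = 58.0246.
The subsidy lowers effective supply by 11: p = 40 + 0.7q.
New quantity: 108.2 − 5q = 40 + 0.7q → q' = 11.9649.
Total subsidy cost = 11 × 11.9649 = $131.61 million.

$131.61 million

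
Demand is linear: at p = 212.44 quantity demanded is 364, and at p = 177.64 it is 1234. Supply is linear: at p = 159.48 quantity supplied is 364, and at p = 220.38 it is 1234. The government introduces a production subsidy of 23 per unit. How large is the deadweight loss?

2404.55

Demand slope = (177.64 − 212.44)/(1234 − 364) = −0.04, so p = 227 − 0.04q.
Supply slope = (220.38 − 159.48)/(1234 − 364) = 0.07, so p = 134 + 0.07q.
Competitive equilibrium: 227 − 0.04q = 134 + 0.07q → q* = 845.4545, p* = 193.1818.
The subsidy lowers effective supply by 23: p = 111 + 0.07q.
New quantity: 227 − 0.04q = 111 + 0.07q → q' = 1054.5455.
Overproduction Δq = 1054.5455 − 845.4545 = 209.091; wedge = subsidy = 23.
Deadweight loss = ½ × 209.091 × 23 = 2404.55.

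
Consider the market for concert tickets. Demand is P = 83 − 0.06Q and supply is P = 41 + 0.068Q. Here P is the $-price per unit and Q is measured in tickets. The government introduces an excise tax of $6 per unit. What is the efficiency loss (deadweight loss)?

Competitive equilibrium: 83 − 0.06Q = 41 + 0.068Q → Q* = 328.125, P* = 63.3125.
With the tax, the buyer price exceeds the seller price by 6: (83 − 0.06Q) − (41 + 0.068Q) = 6 → Q' = 281.25.
ΔQ = 328.125 − 281.25 = 46.875; the wedge equals the tax, 6.
Welfare loss = ½ × 46.875 × 6 = $140.625.

$140.625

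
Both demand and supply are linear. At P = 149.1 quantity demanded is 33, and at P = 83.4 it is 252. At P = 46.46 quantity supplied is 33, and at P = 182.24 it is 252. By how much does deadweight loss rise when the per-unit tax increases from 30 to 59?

1402.72

Demand slope = (83.4 − 149.1)/(252 − 33) = −0.3, so P = 159 − 0.3Q.
Supply slope = (182.24 − 46.46)/(252 − 33) = 0.62, so P = 26 + 0.62Q.
Competitive equilibrium: 159 − 0.3Q = 26 + 0.62Q → Q* = 144.5652, P* = 115.6304.
For a per-unit tax t: ΔQ = t/0.92, so DWL = ½·t·(t/0.92) = t²/1.84.
At t = 30: DWL = 489.13. At t = 59: DWL = 1891.848.
Increase = 1891.848 − 489.13 = 1402.72.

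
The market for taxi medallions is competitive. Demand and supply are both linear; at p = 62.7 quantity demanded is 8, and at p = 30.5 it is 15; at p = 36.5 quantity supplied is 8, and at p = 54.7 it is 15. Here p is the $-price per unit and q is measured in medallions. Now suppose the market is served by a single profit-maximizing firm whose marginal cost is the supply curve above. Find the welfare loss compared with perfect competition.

$74.11

Demand slope = (30.5 − 62.7)/(15 − 8) = −4.6, so p = 99.5 − 4.6q.
Supply slope = (54.7 − 36.5)/(15 − 8) = 2.6, so p = 15.7 + 2.6q.
Competitive equilibrium: 99.5 − 4.6q = 15.7 + 2.6q → q* = 11.6389, p* = 45.9611.
Marginal revenue: MR = 99.5 − 9.2q. Set MR = MC: 99.5 − 9.2q = 15.7 + 2.6q → q_m = 7.1017.
Price p_m = 99.5 − 4.6·7.1017 = 66.8322; MC(q_m) = 15.7 + 2.6·7.1017 = 34.1644.
Competitive q* = 11.6389, so Δq = 4.5372; wedge = 66.8322 − 34.1644 = 32.6678.
The triangle = ½ × 4.5372 × 32.6678 = $74.11.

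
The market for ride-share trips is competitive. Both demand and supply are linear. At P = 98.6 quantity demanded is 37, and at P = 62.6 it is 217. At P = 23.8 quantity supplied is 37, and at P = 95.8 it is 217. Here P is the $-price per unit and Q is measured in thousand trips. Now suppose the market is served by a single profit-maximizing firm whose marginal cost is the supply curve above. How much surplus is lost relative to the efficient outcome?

Demand slope = (62.6 − 98.6)/(217 − 37) = −0.2, so P = 106 − 0.2Q.
Supply slope = (95.8 − 23.8)/(217 − 37) = 0.4, so P = 9 + 0.4Q.
Competitive equilibrium: 106 − 0.2Q = 9 + 0.4Q → Q* = 161.6667, P* = 73.6667.
Marginal revenue: MR = 106 − 0.4Q. Set MR = MC: 106 − 0.4Q = 9 + 0.4Q → Q_m = 121.25.
Price P_m = 106 − 0.2·121.25 = 81.75; MC(Q_m) = 9 + 0.4·121.25 = 57.5.
Competitive Q* = 161.6667, so ΔQ = 40.4167; wedge = 81.75 − 57.5 = 24.25.
The triangle = ½ × 40.4167 × 24.25 = $490.05 thousand.

$490.05 thousand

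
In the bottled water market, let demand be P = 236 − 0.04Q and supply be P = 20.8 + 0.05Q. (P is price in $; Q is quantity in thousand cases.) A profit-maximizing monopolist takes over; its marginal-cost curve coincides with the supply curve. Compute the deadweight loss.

$24358.21 thousand

Competitive equilibrium: 236 − 0.04Q = 20.8 + 0.05Q → Q* = 2391.1111, P* = 140.3556.
Marginal revenue: MR = 236 − 0.08Q. Set MR = MC: 236 − 0.08Q = 20.8 + 0.05Q → Q_m = 1655.3846.
Price P_m = 236 − 0.04·1655.3846 = 169.7846; MC(Q_m) = 20.8 + 0.05·1655.3846 = 103.5692.
Competitive Q* = 2391.1111, so ΔQ = 735.7265; wedge = 169.7846 − 103.5692 = 66.2154.
The triangle = ½ × 735.7265 × 66.2154 = $24358.21 thousand.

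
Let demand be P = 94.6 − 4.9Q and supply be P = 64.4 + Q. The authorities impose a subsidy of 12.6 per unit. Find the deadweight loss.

13.45

Competitive equilibrium: 94.6 − 4.9Q = 64.4 + Q → Q* = 5.1186, P* = 69.5186.
The subsidy lowers effective supply by 12.6: P = 51.8 + Q.
New quantity: 94.6 − 4.9Q = 51.8 + Q → Q' = 7.2542.
Overproduction ΔQ = 7.2542 − 5.1186 = 2.1356; wedge = subsidy = 12.6.
DWL = ½ × 2.1356 × 12.6 = 13.45.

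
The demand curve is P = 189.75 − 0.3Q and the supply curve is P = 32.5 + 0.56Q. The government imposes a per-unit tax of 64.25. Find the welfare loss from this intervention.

Competitive equilibrium: 189.75 − 0.3Q = 32.5 + 0.56Q → Q* = 182.8488, P* = 134.8953.
With the tax, the buyer price exceeds the seller price by 64.25: (189.75 − 0.3Q) − (32.5 + 0.56Q) = 64.25 → Q' = 108.1395.
ΔQ = 182.8488 − 108.1395 = 74.7093; the wedge equals the tax, 64.25.
Welfare loss = ½ × 74.7093 × 64.25 = 2400.04.

2400.04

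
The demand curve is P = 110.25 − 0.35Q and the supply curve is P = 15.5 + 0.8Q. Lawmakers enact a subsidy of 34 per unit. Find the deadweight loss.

502.61

Competitive equilibrium: 110.25 − 0.35Q = 15.5 + 0.8Q → Q* = 82.3913, P* = 81.413.
The subsidy lowers effective supply by 34: P = 0.8Q − 18.5.
New quantity: 110.25 − 0.35Q = 0.8Q − 18.5 → Q' = 111.9565.
Overproduction ΔQ = 111.9565 − 82.3913 = 29.5652; wedge = subsidy = 34.
DWL = ½ × 29.5652 × 34 = 502.61.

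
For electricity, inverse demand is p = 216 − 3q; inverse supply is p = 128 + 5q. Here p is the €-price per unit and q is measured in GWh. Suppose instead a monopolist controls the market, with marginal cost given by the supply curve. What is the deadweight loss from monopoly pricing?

€36

Competitive equilibrium: 216 − 3q = 128 + 5q → q* = 11, p* = 183.
Marginal revenue: MR = 216 − 6q. Set MR = MC: 216 − 6q = 128 + 5q → q_m = 8.
Price p_m = 216 − 3·8 = 192; MC(q_m) = 128 + 5·8 = 168.
Competitive q* = 11, so Δq = 3; wedge = 192 − 168 = 24.
The triangle = ½ × 3 × 24 = €36.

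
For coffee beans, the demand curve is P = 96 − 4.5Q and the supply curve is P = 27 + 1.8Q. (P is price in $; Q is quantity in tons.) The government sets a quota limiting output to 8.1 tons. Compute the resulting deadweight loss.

$25.63

Competitive equilibrium: 96 − 4.5Q = 27 + 1.8Q → Q* = 10.9524, P* = 46.7143.
At Q = 8.1: demand price = 96 − 4.5·8.1 = 59.55; supply price = 27 + 1.8·8.1 = 41.58.
ΔQ = 10.9524 − 8.1 = 2.8524; wedge = 59.55 − 41.58 = 17.97.
DWL = ½ × 2.8524 × 17.97 = $25.63.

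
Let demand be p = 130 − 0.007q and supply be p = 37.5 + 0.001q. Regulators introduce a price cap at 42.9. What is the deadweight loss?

151905.625

Competitive equilibrium: 130 − 0.007q = 37.5 + 0.001q → q* = 11562.5, p* = 49.0625.
At the ceiling p = 42.9, quantity supplied = (42.9 − 37.5)/0.001 = 5400.
Willingness to pay at q' = 5400: 130 − 0.007·5400 = 92.2.
Δq = 11562.5 − 5400 = 6162.5; wedge = 92.2 − 42.9 = 49.3.
The triangle = ½ × 6162.5 × 49.3 = 151905.625.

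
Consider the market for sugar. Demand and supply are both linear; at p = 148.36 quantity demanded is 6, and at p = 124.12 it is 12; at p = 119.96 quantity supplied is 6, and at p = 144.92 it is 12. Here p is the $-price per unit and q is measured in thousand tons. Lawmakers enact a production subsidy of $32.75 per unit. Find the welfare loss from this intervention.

$65.40 thousand

Demand slope = (124.12 − 148.36)/(12 − 6) = −4.04, so p = 172.6 − 4.04q.
Supply slope = (144.92 − 119.96)/(12 − 6) = 4.16, so p = 95 + 4.16q.
Competitive equilibrium: 172.6 − 4.04q = 95 + 4.16q → q* = 9.4634, p* = 134.3678.
The subsidy lowers effective supply by 32.75: p = 62.25 + 4.16q.
New quantity: 172.6 − 4.04q = 62.25 + 4.16q → q' = 13.4573.
Overproduction Δq = 13.4573 − 9.4634 = 3.9939; wedge = subsidy = 32.75.
DWL = ½ × 3.9939 × 32.75 = $65.40 thousand.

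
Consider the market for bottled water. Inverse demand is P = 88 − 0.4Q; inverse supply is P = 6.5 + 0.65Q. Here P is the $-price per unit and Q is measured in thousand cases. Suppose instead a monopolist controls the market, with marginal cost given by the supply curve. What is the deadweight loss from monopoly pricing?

Competitive equilibrium: 88 − 0.4Q = 6.5 + 0.65Q → Q* = 77.619, P* = 56.9524.
Marginal revenue: MR = 88 − 0.8Q. Set MR = MC: 88 − 0.8Q = 6.5 + 0.65Q → Q_m = 56.2069.
Price P_m = 88 − 0.4·56.2069 = 65.5172; MC(Q_m) = 6.5 + 0.65·56.2069 = 43.0345.
Competitive Q* = 77.619, so ΔQ = 21.4121; wedge = 65.5172 − 43.0345 = 22.4827.
The triangle = ½ × 21.4121 × 22.4827 = $240.70 thousand.

$240.70 thousand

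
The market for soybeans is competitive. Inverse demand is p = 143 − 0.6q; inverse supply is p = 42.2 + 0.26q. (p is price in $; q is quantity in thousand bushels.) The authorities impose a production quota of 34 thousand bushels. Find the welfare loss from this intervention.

$2977.23 thousand

Competitive equilibrium: 143 − 0.6q = 42.2 + 0.26q → q* = 117.2093, p* = 72.6744.
At q = 34: demand price = 143 − 0.6·34 = 122.6; supply price = 42.2 + 0.26·34 = 51.04.
Δq = 117.2093 − 34 = 83.2093; wedge = 122.6 − 51.04 = 71.56.
Deadweight loss = ½ × 83.2093 × 71.56 = $2977.23 thousand.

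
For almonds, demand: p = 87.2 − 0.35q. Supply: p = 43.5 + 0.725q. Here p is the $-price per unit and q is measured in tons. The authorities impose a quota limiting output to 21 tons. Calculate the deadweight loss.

$207.57

Competitive equilibrium: 87.2 − 0.35q = 43.5 + 0.725q → q* = 40.6512, p* = 72.9721.
At q = 21: demand price = 87.2 − 0.35·21 = 79.85; supply price = 43.5 + 0.725·21 = 58.725.
Δq = 40.6512 − 21 = 19.6512; wedge = 79.85 − 58.725 = 21.125.
The triangle = ½ × 19.6512 × 21.125 = $207.57.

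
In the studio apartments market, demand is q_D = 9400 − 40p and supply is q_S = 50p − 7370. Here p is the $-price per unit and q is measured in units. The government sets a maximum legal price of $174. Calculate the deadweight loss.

$8556.25

In inverse form: demand p = 235 − 0.025q, supply p = 147.4 + 0.02q.
Competitive equilibrium: 235 − 0.025q = 147.4 + 0.02q → q* = 1946.6667, p* = 186.3333.
At the ceiling p = 174, quantity supplied = (174 − 147.4)/0.02 = 1330.
Willingness to pay at q' = 1330: 235 − 0.025·1330 = 201.75.
Δq = 1946.6667 − 1330 = 616.6667; wedge = 201.75 − 174 = 27.75.
Welfare loss = ½ × 616.6667 × 27.75 = $8556.25.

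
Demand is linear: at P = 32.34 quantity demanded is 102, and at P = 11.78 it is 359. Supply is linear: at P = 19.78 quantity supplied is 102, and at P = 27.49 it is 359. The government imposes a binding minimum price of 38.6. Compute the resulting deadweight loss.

Demand slope = (11.78 − 32.34)/(359 − 102) = −0.08, so P = 40.5 − 0.08Q.
Supply slope = (27.49 − 19.78)/(359 − 102) = 0.03, so P = 16.72 + 0.03Q.
Competitive equilibrium: 40.5 − 0.08Q = 16.72 + 0.03Q → Q* = 216.1818, P* = 23.2055.
At the floor P = 38.6, quantity demanded = (40.5 − 38.6)/0.08 = 23.75.
Sellers' marginal cost at Q' = 23.75: 16.72 + 0.03·23.75 = 17.4325.
ΔQ = 216.1818 − 23.75 = 192.4318; wedge = 38.6 − 17.4325 = 21.1675.
Deadweight loss = ½ × 192.4318 × 21.1675 = 2036.65.

2036.65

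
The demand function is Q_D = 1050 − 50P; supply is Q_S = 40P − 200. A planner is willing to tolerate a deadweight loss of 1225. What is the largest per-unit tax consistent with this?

In inverse form: demand P = 21 − 0.02Q, supply P = 5 + 0.025Q.
Competitive equilibrium: 21 − 0.02Q = 5 + 0.025Q → Q* = 355.5556, P* = 13.8889.
A tax t gives ΔQ = t/0.045 and wedge t, so DWL = t²/0.09.
t²/0.09 = 1225 → t² = 110.25 → t = 10.5.

10.5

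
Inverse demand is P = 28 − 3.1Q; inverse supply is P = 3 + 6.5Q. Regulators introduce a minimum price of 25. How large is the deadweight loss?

12.85

Competitive equilibrium: 28 − 3.1Q = 3 + 6.5Q → Q* = 2.6042, P* = 19.9271.
At the floor P = 25, quantity demanded = (28 − 25)/3.1 = 0.9677.
Sellers' marginal cost at Q' = 0.9677: 3 + 6.5·0.9677 = 9.2901.
ΔQ = 2.6042 − 0.9677 = 1.6365; wedge = 25 − 9.2901 = 15.7099.
The triangle = ½ × 1.6365 × 15.7099 = 12.85.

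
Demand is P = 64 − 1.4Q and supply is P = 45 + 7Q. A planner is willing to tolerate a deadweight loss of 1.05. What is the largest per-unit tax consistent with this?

Competitive equilibrium: 64 − 1.4Q = 45 + 7Q → Q* = 2.2619, P* = 60.8333.
A tax t gives ΔQ = t/8.4 and wedge t, so DWL = t²/16.8.
t²/16.8 = 1.05 → t² = 17.64 → t = 4.2.

4.2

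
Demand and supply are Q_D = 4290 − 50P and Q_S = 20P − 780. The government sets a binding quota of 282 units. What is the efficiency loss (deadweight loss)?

In inverse form: demand P = 85.8 − 0.02Q, supply P = 39 + 0.05Q.
Competitive equilibrium: 85.8 − 0.02Q = 39 + 0.05Q → Q* = 668.5714, P* = 72.4286.
At Q = 282: demand price = 85.8 − 0.02·282 = 80.16; supply price = 39 + 0.05·282 = 53.1.
ΔQ = 668.5714 − 282 = 386.5714; wedge = 80.16 − 53.1 = 27.06.
Deadweight loss = ½ × 386.5714 × 27.06 = 5230.31.

5230.31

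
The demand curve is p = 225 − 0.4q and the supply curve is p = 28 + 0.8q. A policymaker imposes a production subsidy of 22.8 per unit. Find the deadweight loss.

216.60

Competitive equilibrium: 225 − 0.4q = 28 + 0.8q → q* = 164.1667, p* = 159.3333.
The subsidy lowers effective supply by 22.8: p = 5.2 + 0.8q.
New quantity: 225 − 0.4q = 5.2 + 0.8q → q' = 183.1667.
Overproduction Δq = 183.1667 − 164.1667 = 19; wedge = subsidy = 22.8.
DWL = ½ × 19 × 22.8 = 216.60.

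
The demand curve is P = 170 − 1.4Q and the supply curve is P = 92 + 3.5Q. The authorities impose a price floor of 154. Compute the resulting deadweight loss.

Competitive equilibrium: 170 − 1.4Q = 92 + 3.5Q → Q* = 15.9184, P* = 147.7143.
At the floor P = 154, quantity demanded = (170 − 154)/1.4 = 11.4286.
Sellers' marginal cost at Q' = 11.4286: 92 + 3.5·11.4286 = 132.0001.
ΔQ = 15.9184 − 11.4286 = 4.4898; wedge = 154 − 132.0001 = 21.9999.
Welfare loss = ½ × 4.4898 × 21.9999 = 49.39.

49.39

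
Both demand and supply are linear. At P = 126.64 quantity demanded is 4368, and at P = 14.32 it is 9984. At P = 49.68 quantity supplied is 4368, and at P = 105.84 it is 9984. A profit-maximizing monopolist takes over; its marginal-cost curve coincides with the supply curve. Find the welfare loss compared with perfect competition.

Demand slope = (14.32 − 126.64)/(9984 − 4368) = −0.02, so P = 214 − 0.02Q.
Supply slope = (105.84 − 49.68)/(9984 − 4368) = 0.01, so P = 6 + 0.01Q.
Competitive equilibrium: 214 − 0.02Q = 6 + 0.01Q → Q* = 6933.3333, P* = 75.3333.
Marginal revenue: MR = 214 − 0.04Q. Set MR = MC: 214 − 0.04Q = 6 + 0.01Q → Q_m = 4160.
Price P_m = 214 − 0.02·4160 = 130.8; MC(Q_m) = 6 + 0.01·4160 = 47.6.
Competitive Q* = 6933.3333, so ΔQ = 2773.3333; wedge = 130.8 − 47.6 = 83.2.
The triangle = ½ × 2773.3333 × 83.2 = 115370.67.

115370.67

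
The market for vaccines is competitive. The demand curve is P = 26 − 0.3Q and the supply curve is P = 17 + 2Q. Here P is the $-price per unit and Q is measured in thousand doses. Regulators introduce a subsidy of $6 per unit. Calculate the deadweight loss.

$7.83 thousand

Competitive equilibrium: 26 − 0.3Q = 17 + 2Q → Q* = 3.913, P* = 24.8261.
The subsidy lowers effective supply by 6: P = 11 + 2Q.
New quantity: 26 − 0.3Q = 11 + 2Q → Q' = 6.5217.
Overproduction ΔQ = 6.5217 − 3.913 = 2.6087; wedge = subsidy = 6.
Welfare loss = ½ × 2.6087 × 6 = $7.83 thousand.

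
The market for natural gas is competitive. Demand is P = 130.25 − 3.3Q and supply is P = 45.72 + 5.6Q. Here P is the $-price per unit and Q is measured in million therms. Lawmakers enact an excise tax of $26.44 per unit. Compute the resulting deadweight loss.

$39.27 million

Competitive equilibrium: 130.25 − 3.3Q = 45.72 + 5.6Q → Q* = 9.4978, P* = 98.9074.
With the tax, the buyer price exceeds the seller price by 26.44: (130.25 − 3.3Q) − (45.72 + 5.6Q) = 26.44 → Q' = 6.527.
ΔQ = 9.4978 − 6.527 = 2.9708; the wedge equals the tax, 26.44.
Deadweight loss = ½ × 2.9708 × 26.44 = $39.27 million.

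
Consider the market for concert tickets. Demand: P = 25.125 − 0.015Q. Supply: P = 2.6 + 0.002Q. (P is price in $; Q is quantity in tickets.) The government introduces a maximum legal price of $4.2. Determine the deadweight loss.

$2342.81

Competitive equilibrium: 25.125 − 0.015Q = 2.6 + 0.002Q → Q* = 1325, P* = 5.25.
At the ceiling P = 4.2, quantity supplied = (4.2 − 2.6)/0.002 = 800.
Willingness to pay at Q' = 800: 25.125 − 0.015·800 = 13.125.
ΔQ = 1325 − 800 = 525; wedge = 13.125 − 4.2 = 8.925.
Welfare loss = ½ × 525 × 8.925 = $2342.81.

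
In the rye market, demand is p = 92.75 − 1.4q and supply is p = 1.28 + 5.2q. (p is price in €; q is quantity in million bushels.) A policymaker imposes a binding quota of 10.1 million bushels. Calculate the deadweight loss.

€46.63 million

Competitive equilibrium: 92.75 − 1.4q = 1.28 + 5.2q → q* = 13.8591, p* = 73.3473.
At q = 10.1: demand price = 92.75 − 1.4·10.1 = 78.61; supply price = 1.28 + 5.2·10.1 = 53.8.
Δq = 13.8591 − 10.1 = 3.7591; wedge = 78.61 − 53.8 = 24.81.
DWL = ½ × 3.7591 × 24.81 = €46.63 million.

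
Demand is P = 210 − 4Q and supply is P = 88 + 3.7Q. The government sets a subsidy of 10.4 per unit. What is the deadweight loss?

Competitive equilibrium: 210 − 4Q = 88 + 3.7Q → Q* = 15.8442, P* = 146.6234.
The subsidy lowers effective supply by 10.4: P = 77.6 + 3.7Q.
New quantity: 210 − 4Q = 77.6 + 3.7Q → Q' = 17.1948.
Overproduction ΔQ = 17.1948 − 15.8442 = 1.3506; wedge = subsidy = 10.4.
Welfare loss = ½ × 1.3506 × 10.4 = 7.02.

7.02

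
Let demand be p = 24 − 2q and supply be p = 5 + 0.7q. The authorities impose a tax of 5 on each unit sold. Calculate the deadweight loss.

4.63

Competitive equilibrium: 24 − 2q = 5 + 0.7q → q* = 7.037, p* = 9.9259.
With the tax, the buyer price exceeds the seller price by 5: (24 − 2q) − (5 + 0.7q) = 5 → q' = 5.1852.
Δq = 7.037 − 5.1852 = 1.8518; the wedge equals the tax, 5.
Welfare loss = ½ × 1.8518 × 5 = 4.63.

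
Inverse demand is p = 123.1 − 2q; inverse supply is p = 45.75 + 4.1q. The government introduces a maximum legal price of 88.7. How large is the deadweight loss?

14.83

Competitive equilibrium: 123.1 − 2q = 45.75 + 4.1q → q* = 12.6803, p* = 97.7393.
At the ceiling p = 88.7, quantity supplied = (88.7 − 45.75)/4.1 = 10.4756.
Willingness to pay at q' = 10.4756: 123.1 − 2·10.4756 = 102.1488.
Δq = 12.6803 − 10.4756 = 2.2047; wedge = 102.1488 − 88.7 = 13.4488.
The triangle = ½ × 2.2047 × 13.4488 = 14.83.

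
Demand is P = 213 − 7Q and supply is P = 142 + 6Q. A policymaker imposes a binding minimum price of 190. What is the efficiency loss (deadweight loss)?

Competitive equilibrium: 213 − 7Q = 142 + 6Q → Q* = 5.4615, P* = 174.7692.
At the floor P = 190, quantity demanded = (213 − 190)/7 = 3.2857.
Sellers' marginal cost at Q' = 3.2857: 142 + 6·3.2857 = 161.7142.
ΔQ = 5.4615 − 3.2857 = 2.1758; wedge = 190 − 161.7142 = 28.2858.
DWL = ½ × 2.1758 × 28.2858 = 30.77.

30.77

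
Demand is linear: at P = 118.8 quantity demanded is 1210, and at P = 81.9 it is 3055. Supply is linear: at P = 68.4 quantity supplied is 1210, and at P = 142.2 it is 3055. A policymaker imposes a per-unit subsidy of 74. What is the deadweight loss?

Demand slope = (81.9 − 118.8)/(3055 − 1210) = −0.02, so P = 143 − 0.02Q.
Supply slope = (142.2 − 68.4)/(3055 − 1210) = 0.04, so P = 20 + 0.04Q.
Competitive equilibrium: 143 − 0.02Q = 20 + 0.04Q → Q* = 2050, P* = 102.
The subsidy lowers effective supply by 74: P = 0.04Q − 54.
New quantity: 143 − 0.02Q = 0.04Q − 54 → Q' = 3283.3333.
Overproduction ΔQ = 3283.3333 − 2050 = 1233.3333; wedge = subsidy = 74.
Deadweight loss = ½ × 1233.3333 × 74 = 45633.33.

45633.33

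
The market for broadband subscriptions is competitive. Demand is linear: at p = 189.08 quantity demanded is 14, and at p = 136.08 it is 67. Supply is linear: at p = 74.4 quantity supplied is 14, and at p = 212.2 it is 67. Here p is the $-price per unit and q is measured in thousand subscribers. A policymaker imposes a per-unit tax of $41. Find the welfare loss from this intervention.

$233.47 thousand

Demand slope = (136.08 − 189.08)/(67 − 14) = −1, so p = 203.08 − q.
Supply slope = (212.2 − 74.4)/(67 − 14) = 2.6, so p = 38 + 2.6q.
Competitive equilibrium: 203.08 − q = 38 + 2.6q → q* = 45.8556, p* = 157.2244.
With the tax, the buyer price exceeds the seller price by 41: (203.08 − q) − (38 + 2.6q) = 41 → q' = 34.4667.
Δq = 45.8556 − 34.4667 = 11.3889; the wedge equals the tax, 41.
DWL = ½ × 11.3889 × 41 = $233.47 thousand.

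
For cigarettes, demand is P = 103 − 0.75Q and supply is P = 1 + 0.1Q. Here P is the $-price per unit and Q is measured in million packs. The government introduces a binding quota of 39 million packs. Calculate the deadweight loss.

$2788.425 million

Competitive equilibrium: 103 − 0.75Q = 1 + 0.1Q → Q* = 120, P* = 13.
At Q = 39: demand price = 103 − 0.75·39 = 73.75; supply price = 1 + 0.1·39 = 4.9.
ΔQ = 120 − 39 = 81; wedge = 73.75 − 4.9 = 68.85.
Deadweight loss = ½ × 81 × 68.85 = $2788.425 million.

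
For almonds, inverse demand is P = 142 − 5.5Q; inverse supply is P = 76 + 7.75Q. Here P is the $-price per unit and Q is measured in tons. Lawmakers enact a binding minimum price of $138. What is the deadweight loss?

$119.88

Competitive equilibrium: 142 − 5.5Q = 76 + 7.75Q → Q* = 4.9811, P* = 114.6038.
At the floor P = 138, quantity demanded = (142 − 138)/5.5 = 0.7273.
Sellers' marginal cost at Q' = 0.7273: 76 + 7.75·0.7273 = 81.6366.
ΔQ = 4.9811 − 0.7273 = 4.2538; wedge = 138 − 81.6366 = 56.3634.
Deadweight loss = ½ × 4.2538 × 56.3634 = $119.88.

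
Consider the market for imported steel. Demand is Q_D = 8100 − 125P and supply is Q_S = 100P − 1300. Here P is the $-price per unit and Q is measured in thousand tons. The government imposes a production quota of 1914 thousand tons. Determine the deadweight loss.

In inverse form: demand P = 64.8 − 0.008Q, supply P = 13 + 0.01Q.
Competitive equilibrium: 64.8 − 0.008Q = 13 + 0.01Q → Q* = 2877.7778, P* = 41.7778.
At Q = 1914: demand price = 64.8 − 0.008·1914 = 49.488; supply price = 13 + 0.01·1914 = 32.14.
ΔQ = 2877.7778 − 1914 = 963.7778; wedge = 49.488 − 32.14 = 17.348.
DWL = ½ × 963.7778 × 17.348 = $8359.81 thousand.

$8359.81 thousand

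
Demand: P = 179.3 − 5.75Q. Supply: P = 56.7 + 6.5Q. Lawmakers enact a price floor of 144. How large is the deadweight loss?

Competitive equilibrium: 179.3 − 5.75Q = 56.7 + 6.5Q → Q* = 10.0082, P* = 121.7531.
At the floor P = 144, quantity demanded = (179.3 − 144)/5.75 = 6.1391.
Sellers' marginal cost at Q' = 6.1391: 56.7 + 6.5·6.1391 = 96.6042.
ΔQ = 10.0082 − 6.1391 = 3.8691; wedge = 144 − 96.6042 = 47.3958.
The triangle = ½ × 3.8691 × 47.3958 = 91.69.

91.69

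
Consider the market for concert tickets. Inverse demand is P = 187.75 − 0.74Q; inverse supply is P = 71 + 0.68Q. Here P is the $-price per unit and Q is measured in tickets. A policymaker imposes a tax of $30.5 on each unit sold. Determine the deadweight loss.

Competitive equilibrium: 187.75 − 0.74Q = 71 + 0.68Q → Q* = 82.2183, P* = 126.9085.
With the tax, the buyer price exceeds the seller price by 30.5: (187.75 − 0.74Q) − (71 + 0.68Q) = 30.5 → Q' = 60.7394.
ΔQ = 82.2183 − 60.7394 = 21.4789; the wedge equals the tax, 30.5.
Welfare loss = ½ × 21.4789 × 30.5 = $327.55.

$327.55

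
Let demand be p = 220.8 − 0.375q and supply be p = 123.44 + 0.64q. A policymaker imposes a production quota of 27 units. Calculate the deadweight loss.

Competitive equilibrium: 220.8 − 0.375q = 123.44 + 0.64q → q* = 95.9212, p* = 184.8296.
At q = 27: demand price = 220.8 − 0.375·27 = 210.675; supply price = 123.44 + 0.64·27 = 140.72.
Δq = 95.9212 − 27 = 68.9212; wedge = 210.675 − 140.72 = 69.955.
The triangle = ½ × 68.9212 × 69.955 = 2410.69.

2410.69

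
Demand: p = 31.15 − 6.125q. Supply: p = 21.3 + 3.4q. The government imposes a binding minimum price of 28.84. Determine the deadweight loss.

Competitive equilibrium: 31.15 − 6.125q = 21.3 + 3.4q → q* = 1.0341, p* = 24.816.
At the floor p = 28.84, quantity demanded = (31.15 − 28.84)/6.125 = 0.3771.
Sellers' marginal cost at q' = 0.3771: 21.3 + 3.4·0.3771 = 22.5821.
Δq = 1.0341 − 0.3771 = 0.657; wedge = 28.84 − 22.5821 = 6.2579.
The triangle = ½ × 0.657 × 6.2579 = 2.06.

2.06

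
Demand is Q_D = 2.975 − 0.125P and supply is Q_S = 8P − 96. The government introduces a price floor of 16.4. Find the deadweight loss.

1.13

In inverse form: demand P = 23.8 − 8Q, supply P = 12 + 0.125Q.
Competitive equilibrium: 23.8 − 8Q = 12 + 0.125Q → Q* = 1.4523, P* = 12.1815.
At the floor P = 16.4, quantity demanded = (23.8 − 16.4)/8 = 0.925.
Sellers' marginal cost at Q' = 0.925: 12 + 0.125·0.925 = 12.1156.
ΔQ = 1.4523 − 0.925 = 0.5273; wedge = 16.4 − 12.1156 = 4.2844.
Welfare loss = ½ × 0.5273 × 4.2844 = 1.13.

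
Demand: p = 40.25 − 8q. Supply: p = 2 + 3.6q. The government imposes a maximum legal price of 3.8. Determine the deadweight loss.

45.39

Competitive equilibrium: 40.25 − 8q = 2 + 3.6q → q* = 3.2974, p* = 13.8707.
At the ceiling p = 3.8, quantity supplied = (3.8 − 2)/3.6 = 0.5.
Willingness to pay at q' = 0.5: 40.25 − 8·0.5 = 36.25.
Δq = 3.2974 − 0.5 = 2.7974; wedge = 36.25 − 3.8 = 32.45.
DWL = ½ × 2.7974 × 32.45 = 45.39.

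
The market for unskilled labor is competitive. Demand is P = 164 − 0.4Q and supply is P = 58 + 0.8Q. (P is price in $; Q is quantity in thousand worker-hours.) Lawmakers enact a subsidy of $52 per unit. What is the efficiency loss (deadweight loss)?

Competitive equilibrium: 164 − 0.4Q = 58 + 0.8Q → Q* = 88.3333, P* = 128.6667.
The subsidy lowers effective supply by 52: P = 6 + 0.8Q.
New quantity: 164 − 0.4Q = 6 + 0.8Q → Q' = 131.6667.
Overproduction ΔQ = 131.6667 − 88.3333 = 43.3334; wedge = subsidy = 52.
The triangle = ½ × 43.3334 × 52 = $1126.67 thousand.

$1126.67 thousand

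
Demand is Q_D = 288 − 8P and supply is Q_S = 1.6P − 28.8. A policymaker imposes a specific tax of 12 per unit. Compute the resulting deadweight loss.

In inverse form: demand P = 36 − 0.125Q, supply P = 18 + 0.625Q.
Competitive equilibrium: 36 − 0.125Q = 18 + 0.625Q → Q* = 24, P* = 33.
With the tax, the buyer price exceeds the seller price by 12: (36 − 0.125Q) − (18 + 0.625Q) = 12 → Q' = 8.
ΔQ = 24 − 8 = 16; the wedge equals the tax, 12.
Deadweight loss = ½ × 16 × 12 = 96.

96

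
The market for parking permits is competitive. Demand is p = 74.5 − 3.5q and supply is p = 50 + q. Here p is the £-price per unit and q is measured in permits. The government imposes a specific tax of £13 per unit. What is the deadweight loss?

Competitive equilibrium: 74.5 − 3.5q = 50 + q → q* = 5.4444, p* = 55.4444.
With the tax, the buyer price exceeds the seller price by 13: (74.5 − 3.5q) − (50 + q) = 13 → q' = 2.5556.
Δq = 5.4444 − 2.5556 = 2.8888; the wedge equals the tax, 13.
DWL = ½ × 2.8888 × 13 = £18.78.

£18.78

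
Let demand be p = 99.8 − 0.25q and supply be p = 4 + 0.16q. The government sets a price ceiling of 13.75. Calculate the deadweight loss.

Competitive equilibrium: 99.8 − 0.25q = 4 + 0.16q → q* = 233.6585, p* = 41.3854.
At the ceiling p = 13.75, quantity supplied = (13.75 − 4)/0.16 = 60.9375.
Willingness to pay at q' = 60.9375: 99.8 − 0.25·60.9375 = 84.5656.
Δq = 233.6585 − 60.9375 = 172.721; wedge = 84.5656 − 13.75 = 70.8156.
The triangle = ½ × 172.721 × 70.8156 = 6115.67.

6115.67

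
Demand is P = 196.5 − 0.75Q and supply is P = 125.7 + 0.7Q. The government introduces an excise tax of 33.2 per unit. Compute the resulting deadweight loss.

380.08

Competitive equilibrium: 196.5 − 0.75Q = 125.7 + 0.7Q → Q* = 48.8276, P* = 159.8793.
With the tax, the buyer price exceeds the seller price by 33.2: (196.5 − 0.75Q) − (125.7 + 0.7Q) = 33.2 → Q' = 25.931.
ΔQ = 48.8276 − 25.931 = 22.8966; the wedge equals the tax, 33.2.
Welfare loss = ½ × 22.8966 × 33.2 = 380.08.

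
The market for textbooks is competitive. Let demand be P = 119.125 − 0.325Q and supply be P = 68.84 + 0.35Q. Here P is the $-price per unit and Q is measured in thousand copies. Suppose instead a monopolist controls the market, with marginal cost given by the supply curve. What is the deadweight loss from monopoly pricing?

Competitive equilibrium: 119.125 − 0.325Q = 68.84 + 0.35Q → Q* = 74.4963, P* = 94.9137.
Marginal revenue: MR = 119.125 − 0.65Q. Set MR = MC: 119.125 − 0.65Q = 68.84 + 0.35Q → Q_m = 50.285.
Price P_m = 119.125 − 0.325·50.285 = 102.7824; MC(Q_m) = 68.84 + 0.35·50.285 = 86.4398.
Competitive Q* = 74.4963, so ΔQ = 24.2113; wedge = 102.7824 − 86.4398 = 16.3426.
Deadweight loss = ½ × 24.2113 × 16.3426 = $197.84 thousand.

$197.84 thousand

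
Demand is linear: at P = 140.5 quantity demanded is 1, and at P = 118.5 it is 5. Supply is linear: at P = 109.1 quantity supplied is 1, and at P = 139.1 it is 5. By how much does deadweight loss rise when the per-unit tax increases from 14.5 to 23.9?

13.88

Demand slope = (118.5 − 140.5)/(5 − 1) = −5.5, so P = 146 − 5.5Q.
Supply slope = (139.1 − 109.1)/(5 − 1) = 7.5, so P = 101.6 + 7.5Q.
Competitive equilibrium: 146 − 5.5Q = 101.6 + 7.5Q → Q* = 3.4154, P* = 127.2154.
For a per-unit tax t: ΔQ = t/13, so DWL = ½·t·(t/13) = t²/26.
At t = 14.5: DWL = 8.087. At t = 23.9: DWL = 21.97.
Increase = 21.97 − 8.087 = 13.88.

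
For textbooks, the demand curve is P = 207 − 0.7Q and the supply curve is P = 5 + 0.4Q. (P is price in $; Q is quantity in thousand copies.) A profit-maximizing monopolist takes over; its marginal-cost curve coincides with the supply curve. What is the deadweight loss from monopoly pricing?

$2804.99 thousand

Competitive equilibrium: 207 − 0.7Q = 5 + 0.4Q → Q* = 183.6364, P* = 78.4545.
Marginal revenue: MR = 207 − 1.4Q. Set MR = MC: 207 − 1.4Q = 5 + 0.4Q → Q_m = 112.2222.
Price P_m = 207 − 0.7·112.2222 = 128.4445; MC(Q_m) = 5 + 0.4·112.2222 = 49.8889.
Competitive Q* = 183.6364, so ΔQ = 71.4142; wedge = 128.4445 − 49.8889 = 78.5556.
The triangle = ½ × 71.4142 × 78.5556 = $2804.99 thousand.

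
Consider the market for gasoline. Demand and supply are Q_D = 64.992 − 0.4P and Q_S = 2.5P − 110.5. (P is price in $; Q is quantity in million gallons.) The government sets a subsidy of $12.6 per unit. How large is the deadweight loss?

In inverse form: demand P = 162.48 − 2.5Q, supply P = 44.2 + 0.4Q.
Competitive equilibrium: 162.48 − 2.5Q = 44.2 + 0.4Q → Q* = 40.7862, P* = 60.5145.
The subsidy lowers effective supply by 12.6: P = 31.6 + 0.4Q.
New quantity: 162.48 − 2.5Q = 31.6 + 0.4Q → Q' = 45.131.
Overproduction ΔQ = 45.131 − 40.7862 = 4.3448; wedge = subsidy = 12.6.
DWL = ½ × 4.3448 × 12.6 = $27.37 million.

$27.37 million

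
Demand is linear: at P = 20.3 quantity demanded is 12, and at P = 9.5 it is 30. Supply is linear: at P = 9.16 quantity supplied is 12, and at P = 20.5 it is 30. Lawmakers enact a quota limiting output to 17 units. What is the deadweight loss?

Demand slope = (9.5 − 20.3)/(30 − 12) = −0.6, so P = 27.5 − 0.6Q.
Supply slope = (20.5 − 9.16)/(30 − 12) = 0.63, so P = 1.6 + 0.63Q.
Competitive equilibrium: 27.5 − 0.6Q = 1.6 + 0.63Q → Q* = 21.0569, P* = 14.8659.
At Q = 17: demand price = 27.5 − 0.6·17 = 17.3; supply price = 1.6 + 0.63·17 = 12.31.
ΔQ = 21.0569 − 17 = 4.0569; wedge = 17.3 − 12.31 = 4.99.
Deadweight loss = ½ × 4.0569 × 4.99 = 10.12.

10.12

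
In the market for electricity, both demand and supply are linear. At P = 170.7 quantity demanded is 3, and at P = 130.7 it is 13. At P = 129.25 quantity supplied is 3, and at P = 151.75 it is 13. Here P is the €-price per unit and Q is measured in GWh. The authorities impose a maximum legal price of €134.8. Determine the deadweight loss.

€54.22

Demand slope = (130.7 − 170.7)/(13 − 3) = −4, so P = 182.7 − 4Q.
Supply slope = (151.75 − 129.25)/(13 − 3) = 2.25, so P = 122.5 + 2.25Q.
Competitive equilibrium: 182.7 − 4Q = 122.5 + 2.25Q → Q* = 9.632, P* = 144.172.
At the ceiling P = 134.8, quantity supplied = (134.8 − 122.5)/2.25 = 5.4667.
Willingness to pay at Q' = 5.4667: 182.7 − 4·5.4667 = 160.8332.
ΔQ = 9.632 − 5.4667 = 4.1653; wedge = 160.8332 − 134.8 = 26.0332.
Welfare loss = ½ × 4.1653 × 26.0332 = €54.22.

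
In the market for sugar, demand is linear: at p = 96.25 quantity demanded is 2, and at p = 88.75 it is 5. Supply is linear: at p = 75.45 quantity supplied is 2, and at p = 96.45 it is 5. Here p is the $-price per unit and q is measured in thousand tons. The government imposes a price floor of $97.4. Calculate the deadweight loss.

Demand slope = (88.75 − 96.25)/(5 − 2) = −2.5, so p = 101.25 − 2.5q.
Supply slope = (96.45 − 75.45)/(5 − 2) = 7, so p = 61.45 + 7q.
Competitive equilibrium: 101.25 − 2.5q = 61.45 + 7q → q* = 4.1895, p* = 90.7763.
At the floor p = 97.4, quantity demanded = (101.25 − 97.4)/2.5 = 1.54.
Sellers' marginal cost at q' = 1.54: 61.45 + 7·1.54 = 72.23.
Δq = 4.1895 − 1.54 = 2.6495; wedge = 97.4 − 72.23 = 25.17.
DWL = ½ × 2.6495 × 25.17 = $33.34 thousand.

$33.34 thousand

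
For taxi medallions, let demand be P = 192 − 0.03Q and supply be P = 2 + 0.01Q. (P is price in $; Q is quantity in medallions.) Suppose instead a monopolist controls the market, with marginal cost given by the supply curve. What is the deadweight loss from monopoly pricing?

Competitive equilibrium: 192 − 0.03Q = 2 + 0.01Q → Q* = 4750, P* = 49.5.
Marginal revenue: MR = 192 − 0.06Q. Set MR = MC: 192 − 0.06Q = 2 + 0.01Q → Q_m = 2714.28571.
Price P_m = 192 − 0.03·2714.28571 = 110.57143; MC(Q_m) = 2 + 0.01·2714.28571 = 29.14286.
Competitive Q* = 4750, so ΔQ = 2035.71429; wedge = 110.57143 − 29.14286 = 81.42857.
DWL = ½ × 2035.71429 × 81.42857 = $82882.65.

$82882.65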